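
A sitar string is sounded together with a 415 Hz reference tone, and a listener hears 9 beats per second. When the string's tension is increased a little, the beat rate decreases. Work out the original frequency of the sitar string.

406 Hz

|f − 415| = 9, so the sitar string was at either 406 Hz or 424 Hz.
Higher tension means higher frequency; the adjustment raises the sitar string's frequency.
The beat rate fell, so the adjustment moved the sitar string toward 415 Hz — it must have started below the reference.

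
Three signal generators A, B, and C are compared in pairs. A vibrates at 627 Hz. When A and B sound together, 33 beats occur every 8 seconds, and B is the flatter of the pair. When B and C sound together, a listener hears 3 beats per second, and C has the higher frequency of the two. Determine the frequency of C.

625.875 Hz

A–B: Beat frequency = 33/8 = 4.125 Hz.
B is below A, so f_B = 627 − 4.125 = 622.875 Hz.
C is above B, so f_C = 622.875 + 3 = 625.875 Hz.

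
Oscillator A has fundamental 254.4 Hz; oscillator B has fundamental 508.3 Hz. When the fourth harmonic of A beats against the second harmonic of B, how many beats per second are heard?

Fourth harmonic of the first: 4·254.4 = 1017.6 Hz.
Second harmonic of the second: 2·508.3 = 1016.6 Hz.
f_beat = |1017.6 − 1016.6| = 1.0 Hz.

1.0 Hz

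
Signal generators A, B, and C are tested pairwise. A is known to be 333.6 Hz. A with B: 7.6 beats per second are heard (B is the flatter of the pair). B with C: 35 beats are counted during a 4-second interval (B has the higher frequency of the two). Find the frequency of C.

317.25 Hz

B is below A, so f_B = 333.6 − 7.6 = 326 Hz.
B–C: Beat frequency = 35/4 = 8.75 Hz.
C is below B, so f_C = 326 − 8.75 = 317.25 Hz.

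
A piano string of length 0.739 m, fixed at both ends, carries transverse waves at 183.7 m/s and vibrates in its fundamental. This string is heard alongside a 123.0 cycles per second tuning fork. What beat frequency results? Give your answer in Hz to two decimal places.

For a string fixed at both ends, f_n = n·v/(2L) = 1·183.7/(2·0.739) = 124.2896 Hz.
f_beat = |124.2896 − 123.0| = 1.29 Hz.

1.29 Hz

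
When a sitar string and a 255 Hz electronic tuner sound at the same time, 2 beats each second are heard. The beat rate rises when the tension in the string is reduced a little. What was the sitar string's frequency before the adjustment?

253 Hz

|f − 255| = 2, so the sitar string was at either 253 Hz or 257 Hz.
Lower tension means lower frequency; the adjustment lowers the sitar string's frequency.
The beat rate rose, so the adjustment moved the sitar string further from 255 Hz — it was already below the reference.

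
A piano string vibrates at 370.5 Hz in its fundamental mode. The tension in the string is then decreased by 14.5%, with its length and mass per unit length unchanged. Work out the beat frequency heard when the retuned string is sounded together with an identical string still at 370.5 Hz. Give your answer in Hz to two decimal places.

For a string, f ∝ √T, so the new frequency is 370.5·√0.855 = 342.5873 Hz.
f_beat = |342.5873 − 370.5| = 27.91 Hz.

27.91 Hz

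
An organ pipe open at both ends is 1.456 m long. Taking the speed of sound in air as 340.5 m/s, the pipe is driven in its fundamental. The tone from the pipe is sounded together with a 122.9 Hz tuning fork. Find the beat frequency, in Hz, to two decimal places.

Open pipe: f_n = n·v/(2L) = 1·340.5/(2·1.456) = 116.9299 Hz.
f_beat = |116.9299 − 122.9| = 5.97 Hz.

5.97 Hz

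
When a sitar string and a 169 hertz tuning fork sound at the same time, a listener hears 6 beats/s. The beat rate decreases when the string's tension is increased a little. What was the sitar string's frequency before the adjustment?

|f − 169| = 6, so the sitar string was at either 163 Hz or 175 Hz.
Higher tension means higher frequency; the adjustment raises the sitar string's frequency.
The beat rate fell, so the adjustment moved the sitar string toward 169 Hz — it must have started below the reference.

163 Hz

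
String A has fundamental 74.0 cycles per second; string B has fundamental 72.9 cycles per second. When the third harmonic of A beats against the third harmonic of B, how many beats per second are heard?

Third harmonic of the first: 3·74.0 = 222.0 Hz.
Third harmonic of the second: 3·72.9 = 218.7 Hz.
f_beat = |222.0 − 218.7| = 3.3 Hz.

3.3 Hz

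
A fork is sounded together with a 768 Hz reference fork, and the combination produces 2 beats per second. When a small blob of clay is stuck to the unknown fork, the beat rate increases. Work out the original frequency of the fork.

|f − 768| = 2, so the fork was at either 766 Hz or 770 Hz.
Adding mass to a fork lowers its frequency; the adjustment lowers the fork's frequency.
The beat rate rose, so the adjustment moved the fork further from 768 Hz — it was already below the reference.

766 Hz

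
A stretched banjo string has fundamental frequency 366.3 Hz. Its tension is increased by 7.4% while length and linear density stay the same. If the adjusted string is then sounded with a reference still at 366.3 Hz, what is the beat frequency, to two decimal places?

For a string, f ∝ √T, so the new frequency is 366.3·√1.074 = 379.6112 Hz.
f_beat = |379.6112 − 366.3| = 13.31 Hz.

13.31 Hz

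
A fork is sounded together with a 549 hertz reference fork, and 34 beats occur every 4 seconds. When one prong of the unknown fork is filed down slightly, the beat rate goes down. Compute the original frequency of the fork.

540.5 Hz

Beat frequency = 34/4 = 8.5 Hz.
|f − 549| = 8.5, so the fork was at either 540.5 Hz or 557.5 Hz.
Filing a prong removes mass and raises the fork's frequency; the adjustment raises the fork's frequency.
The beat rate fell, so the adjustment moved the fork toward 549 Hz — it must have started below the reference.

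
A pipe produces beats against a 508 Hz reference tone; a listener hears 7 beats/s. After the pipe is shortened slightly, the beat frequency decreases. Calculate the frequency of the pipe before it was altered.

|f − 508| = 7, so the pipe was at either 501 Hz or 515 Hz.
A shorter pipe has a higher fundamental; the adjustment raises the pipe's frequency.
The beat rate fell, so the adjustment moved the pipe toward 508 Hz — it must have started below the reference.

501 Hz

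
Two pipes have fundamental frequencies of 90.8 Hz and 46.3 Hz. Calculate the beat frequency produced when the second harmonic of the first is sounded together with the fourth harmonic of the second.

Second harmonic of the first: 2·90.8 = 181.6 Hz.
Fourth harmonic of the second: 4·46.3 = 185.2 Hz.
f_beat = |181.6 − 185.2| = 3.6 Hz.

3.6 Hz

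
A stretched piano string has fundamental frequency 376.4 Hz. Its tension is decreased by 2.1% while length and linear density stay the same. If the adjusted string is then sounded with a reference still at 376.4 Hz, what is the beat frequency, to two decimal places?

3.97 Hz

For a string, f ∝ √T, so the new frequency is 376.4·√0.979 = 372.4268 Hz.
f_beat = |372.4268 − 376.4| = 3.97 Hz.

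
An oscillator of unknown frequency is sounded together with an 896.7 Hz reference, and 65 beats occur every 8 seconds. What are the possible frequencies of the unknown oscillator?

Beat frequency = 65/8 = 8.125 Hz.
|f − 896.7| = 8.125, so f = 896.7 ± 8.125.

888.575 Hz or 904.825 Hz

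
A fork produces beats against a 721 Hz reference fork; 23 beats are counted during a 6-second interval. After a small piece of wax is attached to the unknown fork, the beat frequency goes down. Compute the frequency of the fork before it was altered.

Beat frequency = 23/6 = 3.8333 Hz.
|f − 721| = 3.8333, so the fork was at either 717.1667 Hz or 724.8333 Hz.
Loading a fork with wax lowers its frequency; the adjustment lowers the fork's frequency.
The beat rate fell, so the adjustment moved the fork toward 721 Hz — it must have started above the reference.

724.8333 Hz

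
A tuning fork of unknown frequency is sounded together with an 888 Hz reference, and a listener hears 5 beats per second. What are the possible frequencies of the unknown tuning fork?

883 Hz or 893 Hz

|f − 888| = 5, so f = 888 ± 5.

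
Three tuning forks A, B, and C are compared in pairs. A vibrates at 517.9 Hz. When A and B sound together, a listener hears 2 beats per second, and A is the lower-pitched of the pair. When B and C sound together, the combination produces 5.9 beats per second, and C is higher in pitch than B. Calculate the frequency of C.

B is above A, so f_B = 517.9 + 2 = 519.9 Hz.
C is above B, so f_C = 519.9 + 5.9 = 525.8 Hz.

525.8 Hz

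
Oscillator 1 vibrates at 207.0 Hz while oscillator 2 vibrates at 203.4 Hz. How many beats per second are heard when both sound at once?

3.6 Hz

Beats arise from superposition of two nearby frequencies; the beat rate is |f₁ − f₂|.
|207.0 − 203.4| = 3.6 Hz.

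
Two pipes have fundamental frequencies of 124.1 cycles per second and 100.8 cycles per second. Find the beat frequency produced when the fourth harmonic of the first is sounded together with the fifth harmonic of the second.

7.6 Hz

Fourth harmonic of the first: 4·124.1 = 496.4 Hz.
Fifth harmonic of the second: 5·100.8 = 504.0 Hz.
f_beat = |496.4 − 504.0| = 7.6 Hz.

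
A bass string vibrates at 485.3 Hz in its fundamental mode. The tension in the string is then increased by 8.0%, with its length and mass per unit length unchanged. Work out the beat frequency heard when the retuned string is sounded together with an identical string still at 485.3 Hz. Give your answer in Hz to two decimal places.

19.04 Hz

For a string, f ∝ √T, so the new frequency is 485.3·√1.080 = 504.3386 Hz.
f_beat = |504.3386 − 485.3| = 19.04 Hz.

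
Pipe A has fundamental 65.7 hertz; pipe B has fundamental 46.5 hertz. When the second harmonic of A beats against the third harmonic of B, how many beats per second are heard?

8.1 Hz

Second harmonic of the first: 2·65.7 = 131.4 Hz.
Third harmonic of the second: 3·46.5 = 139.5 Hz.
f_beat = |131.4 − 139.5| = 8.1 Hz.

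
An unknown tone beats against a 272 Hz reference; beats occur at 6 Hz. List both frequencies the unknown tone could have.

266 Hz or 278 Hz

|f − 272| = 6, so f = 272 ± 6.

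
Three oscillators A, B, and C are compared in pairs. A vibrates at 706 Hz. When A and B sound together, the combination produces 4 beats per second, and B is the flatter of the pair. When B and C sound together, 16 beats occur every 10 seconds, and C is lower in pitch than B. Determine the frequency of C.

B is below A, so f_B = 706 − 4 = 702 Hz.
B–C: Beat frequency = 16/10 = 1.6 Hz.
C is below B, so f_C = 702 − 1.6 = 700.4 Hz.

700.4 Hz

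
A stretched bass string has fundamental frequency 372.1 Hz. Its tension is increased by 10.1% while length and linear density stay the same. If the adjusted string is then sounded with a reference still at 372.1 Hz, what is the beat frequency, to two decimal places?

18.34 Hz

For a string, f ∝ √T, so the new frequency is 372.1·√1.101 = 390.4391 Hz.
f_beat = |390.4391 − 372.1| = 18.34 Hz.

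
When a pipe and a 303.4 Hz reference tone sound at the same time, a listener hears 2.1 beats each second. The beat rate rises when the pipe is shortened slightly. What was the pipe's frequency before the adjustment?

|f − 303.4| = 2.1, so the pipe was at either 301.3 Hz or 305.5 Hz.
A shorter pipe has a higher fundamental; the adjustment raises the pipe's frequency.
The beat rate rose, so the adjustment moved the pipe further from 303.4 Hz — it was already above the reference.

305.5 Hz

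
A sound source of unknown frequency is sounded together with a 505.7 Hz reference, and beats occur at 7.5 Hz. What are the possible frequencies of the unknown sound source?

|f − 505.7| = 7.5, so f = 505.7 ± 7.5.

498.2 Hz or 513.2 Hz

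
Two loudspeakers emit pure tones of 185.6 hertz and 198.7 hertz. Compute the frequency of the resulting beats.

f_beat = |f₁ − f₂|.
|185.6 − 198.7| = 13.1 Hz.

13.1 Hz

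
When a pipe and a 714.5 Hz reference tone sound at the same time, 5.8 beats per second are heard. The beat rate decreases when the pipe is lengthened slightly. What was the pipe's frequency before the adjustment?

|f − 714.5| = 5.8, so the pipe was at either 708.7 Hz or 720.3 Hz.
A longer pipe has a lower fundamental; the adjustment lowers the pipe's frequency.
The beat rate fell, so the adjustment moved the pipe toward 714.5 Hz — it must have started above the reference.

720.3 Hz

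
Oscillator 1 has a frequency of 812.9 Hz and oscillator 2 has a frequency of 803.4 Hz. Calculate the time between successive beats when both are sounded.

f_beat = |812.9 − 803.4| = 9.5 Hz.
Beat period T = 1 / f_beat = 1 / 9.5 s.

0.105 s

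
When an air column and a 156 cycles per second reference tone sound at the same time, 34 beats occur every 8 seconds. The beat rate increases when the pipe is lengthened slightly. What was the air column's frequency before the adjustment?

Beat frequency = 34/8 = 4.25 Hz.
|f − 156| = 4.25, so the air column was at either 151.75 Hz or 160.25 Hz.
A longer pipe has a lower fundamental; the adjustment lowers the air column's frequency.
The beat rate rose, so the adjustment moved the air column further from 156 Hz — it was already below the reference.

151.75 Hz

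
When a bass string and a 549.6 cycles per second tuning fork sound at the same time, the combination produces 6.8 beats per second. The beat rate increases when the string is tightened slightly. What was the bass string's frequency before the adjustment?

556.4 Hz

|f − 549.6| = 6.8, so the bass string was at either 542.8 Hz or 556.4 Hz.
Increasing tension raises a string's frequency; the adjustment raises the bass string's frequency.
The beat rate rose, so the adjustment moved the bass string further from 549.6 Hz — it was already above the reference.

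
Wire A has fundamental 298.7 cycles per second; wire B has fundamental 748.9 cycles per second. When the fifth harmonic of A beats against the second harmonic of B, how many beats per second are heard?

Fifth harmonic of the first: 5·298.7 = 1493.5 Hz.
Second harmonic of the second: 2·748.9 = 1497.8 Hz.
f_beat = |1493.5 − 1497.8| = 4.3 Hz.

4.3 Hz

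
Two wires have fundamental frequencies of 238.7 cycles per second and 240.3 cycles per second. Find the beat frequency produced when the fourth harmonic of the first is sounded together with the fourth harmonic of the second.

6.4 Hz

Fourth harmonic of the first: 4·238.7 = 954.8 Hz.
Fourth harmonic of the second: 4·240.3 = 961.2 Hz.
f_beat = |954.8 − 961.2| = 6.4 Hz.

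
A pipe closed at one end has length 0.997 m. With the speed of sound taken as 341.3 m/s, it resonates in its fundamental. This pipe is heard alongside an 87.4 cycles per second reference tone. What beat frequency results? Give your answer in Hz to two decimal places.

Closed pipe (odd harmonics): f_n = n·v/(4L) = 1·341.3/(4·0.997) = 85.5817 Hz.
f_beat = |85.5817 − 87.4| = 1.82 Hz.

1.82 Hz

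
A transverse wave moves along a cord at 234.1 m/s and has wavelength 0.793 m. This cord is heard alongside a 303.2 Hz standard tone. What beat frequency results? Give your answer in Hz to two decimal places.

Source frequency f = v/λ = 234.1/0.793 = 295.2081 Hz.
f_beat = |295.2081 − 303.2| = 7.99 Hz.

7.99 Hz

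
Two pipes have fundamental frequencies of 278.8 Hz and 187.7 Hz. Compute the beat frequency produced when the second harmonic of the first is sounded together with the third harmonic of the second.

5.5 Hz

Second harmonic of the first: 2·278.8 = 557.6 Hz.
Third harmonic of the second: 3·187.7 = 563.1 Hz.
f_beat = |557.6 − 563.1| = 5.5 Hz.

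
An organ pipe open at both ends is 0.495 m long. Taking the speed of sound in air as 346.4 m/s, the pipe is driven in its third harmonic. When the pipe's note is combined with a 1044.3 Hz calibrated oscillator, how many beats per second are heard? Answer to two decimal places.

Open pipe: f_n = n·v/(2L) = 3·346.4/(2·0.495) = 1049.6970 Hz.
f_beat = |1049.6970 − 1044.3| = 5.40 Hz.

5.40 Hz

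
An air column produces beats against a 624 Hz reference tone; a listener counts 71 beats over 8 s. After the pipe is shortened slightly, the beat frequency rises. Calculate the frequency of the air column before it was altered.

Beat frequency = 71/8 = 8.875 Hz.
|f − 624| = 8.875, so the air column was at either 615.125 Hz or 632.875 Hz.
A shorter pipe has a higher fundamental; the adjustment raises the air column's frequency.
The beat rate rose, so the adjustment moved the air column further from 624 Hz — it was already above the reference.

632.875 Hz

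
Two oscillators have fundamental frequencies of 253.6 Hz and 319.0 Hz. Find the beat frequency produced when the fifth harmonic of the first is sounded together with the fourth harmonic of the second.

8.0 Hz

Fifth harmonic of the first: 5·253.6 = 1268.0 Hz.
Fourth harmonic of the second: 4·319.0 = 1276.0 Hz.
f_beat = |1268.0 − 1276.0| = 8.0 Hz.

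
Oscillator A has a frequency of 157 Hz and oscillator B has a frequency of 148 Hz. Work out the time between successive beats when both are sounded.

0.111 s

f_beat = |157 − 148| = 9 Hz.
Beat period T = 1 / f_beat = 1 / 9 s.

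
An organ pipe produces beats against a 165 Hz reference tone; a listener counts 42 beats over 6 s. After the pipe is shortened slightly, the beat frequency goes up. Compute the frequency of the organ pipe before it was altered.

Beat frequency = 42/6 = 7 Hz.
|f − 165| = 7, so the organ pipe was at either 158 Hz or 172 Hz.
A shorter pipe has a higher fundamental; the adjustment raises the organ pipe's frequency.
The beat rate rose, so the adjustment moved the organ pipe further from 165 Hz — it was already above the reference.

172 Hz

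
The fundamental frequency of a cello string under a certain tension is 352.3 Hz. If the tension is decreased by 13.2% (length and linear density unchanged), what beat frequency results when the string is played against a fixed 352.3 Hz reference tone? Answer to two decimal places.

24.07 Hz

For a string, f ∝ √T, so the new frequency is 352.3·√0.868 = 328.2256 Hz.
f_beat = |328.2256 − 352.3| = 24.07 Hz.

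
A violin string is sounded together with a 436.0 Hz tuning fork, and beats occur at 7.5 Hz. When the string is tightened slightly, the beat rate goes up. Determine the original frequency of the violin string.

443.5 Hz

|f − 436.0| = 7.5, so the violin string was at either 428.5 Hz or 443.5 Hz.
Increasing tension raises a string's frequency; the adjustment raises the violin string's frequency.
The beat rate rose, so the adjustment moved the violin string further from 436.0 Hz — it was already above the reference.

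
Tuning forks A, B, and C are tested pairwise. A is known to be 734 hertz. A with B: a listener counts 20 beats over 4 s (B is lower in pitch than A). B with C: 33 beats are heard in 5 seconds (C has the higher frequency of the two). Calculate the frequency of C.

735.6 Hz

A–B: Beat frequency = 20/4 = 5 Hz.
B is below A, so f_B = 734 − 5 = 729 Hz.
B–C: Beat frequency = 33/5 = 6.6 Hz.
C is above B, so f_C = 729 + 6.6 = 735.6 Hz.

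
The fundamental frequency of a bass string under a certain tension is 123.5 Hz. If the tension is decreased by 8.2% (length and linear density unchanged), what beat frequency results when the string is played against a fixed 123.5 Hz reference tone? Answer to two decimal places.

5.17 Hz

For a string, f ∝ √T, so the new frequency is 123.5·√0.918 = 118.3282 Hz.
f_beat = |118.3282 − 123.5| = 5.17 Hz.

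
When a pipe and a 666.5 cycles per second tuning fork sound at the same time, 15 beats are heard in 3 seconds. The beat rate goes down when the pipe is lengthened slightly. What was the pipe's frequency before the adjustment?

Beat frequency = 15/3 = 5 Hz.
|f − 666.5| = 5, so the pipe was at either 661.5 Hz or 671.5 Hz.
A longer pipe has a lower fundamental; the adjustment lowers the pipe's frequency.
The beat rate fell, so the adjustment moved the pipe toward 666.5 Hz — it must have started above the reference.

671.5 Hz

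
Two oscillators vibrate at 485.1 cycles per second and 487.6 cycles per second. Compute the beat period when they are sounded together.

f_beat = |485.1 − 487.6| = 2.5 Hz.
Beat period T = 1 / f_beat = 1 / 2.5 s.

0.400 s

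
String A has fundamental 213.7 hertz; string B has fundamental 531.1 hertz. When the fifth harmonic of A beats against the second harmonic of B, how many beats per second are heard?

6.3 Hz

Fifth harmonic of the first: 5·213.7 = 1068.5 Hz.
Second harmonic of the second: 2·531.1 = 1062.2 Hz.
f_beat = |1068.5 − 1062.2| = 6.3 Hz.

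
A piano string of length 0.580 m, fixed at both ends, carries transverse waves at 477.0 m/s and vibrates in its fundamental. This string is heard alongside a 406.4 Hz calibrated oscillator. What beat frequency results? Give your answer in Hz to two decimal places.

4.81 Hz

For a string fixed at both ends, f_n = n·v/(2L) = 1·477.0/(2·0.580) = 411.2069 Hz.
f_beat = |411.2069 − 406.4| = 4.81 Hz.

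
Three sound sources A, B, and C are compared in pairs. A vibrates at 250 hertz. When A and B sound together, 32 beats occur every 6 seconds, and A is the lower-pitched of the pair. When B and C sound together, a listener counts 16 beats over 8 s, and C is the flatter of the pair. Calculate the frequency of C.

A–B: Beat frequency = 32/6 = 5.3333 Hz.
B is above A, so f_B = 250 + 5.3333 = 255.3333 Hz.
B–C: Beat frequency = 16/8 = 2 Hz.
C is below B, so f_C = 255.3333 − 2 = 253.3333 Hz.

253.3333 Hz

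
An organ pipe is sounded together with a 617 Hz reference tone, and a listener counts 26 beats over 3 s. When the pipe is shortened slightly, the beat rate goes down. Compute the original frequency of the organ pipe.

Beat frequency = 26/3 = 8.6667 Hz.
|f − 617| = 8.6667, so the organ pipe was at either 608.3333 Hz or 625.6667 Hz.
A shorter pipe has a higher fundamental; the adjustment raises the organ pipe's frequency.
The beat rate fell, so the adjustment moved the organ pipe toward 617 Hz — it must have started below the reference.

608.3333 Hz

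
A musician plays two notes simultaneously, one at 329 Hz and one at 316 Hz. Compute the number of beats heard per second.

13 Hz

f_beat = |f₁ − f₂|.
|329 − 316| = 13 Hz.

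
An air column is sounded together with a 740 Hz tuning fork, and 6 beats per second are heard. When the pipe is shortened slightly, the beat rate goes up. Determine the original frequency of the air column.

|f − 740| = 6, so the air column was at either 734 Hz or 746 Hz.
A shorter pipe has a higher fundamental; the adjustment raises the air column's frequency.
The beat rate rose, so the adjustment moved the air column further from 740 Hz — it was already above the reference.

746 Hz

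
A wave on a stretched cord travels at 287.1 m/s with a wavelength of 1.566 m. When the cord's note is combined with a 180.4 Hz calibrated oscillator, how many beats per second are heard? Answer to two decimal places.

2.93 Hz

Source frequency f = v/λ = 287.1/1.566 = 183.3333 Hz.
f_beat = |183.3333 − 180.4| = 2.93 Hz.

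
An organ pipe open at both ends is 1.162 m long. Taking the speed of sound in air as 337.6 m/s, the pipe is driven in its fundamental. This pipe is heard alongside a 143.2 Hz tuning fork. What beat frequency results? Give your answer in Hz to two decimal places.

Open pipe: f_n = n·v/(2L) = 1·337.6/(2·1.162) = 145.2668 Hz.
f_beat = |145.2668 − 143.2| = 2.07 Hz.

2.07 Hz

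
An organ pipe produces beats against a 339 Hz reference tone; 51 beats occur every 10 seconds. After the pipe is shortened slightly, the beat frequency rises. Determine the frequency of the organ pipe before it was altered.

Beat frequency = 51/10 = 5.1 Hz.
|f − 339| = 5.1, so the organ pipe was at either 333.9 Hz or 344.1 Hz.
A shorter pipe has a higher fundamental; the adjustment raises the organ pipe's frequency.
The beat rate rose, so the adjustment moved the organ pipe further from 339 Hz — it was already above the reference.

344.1 Hz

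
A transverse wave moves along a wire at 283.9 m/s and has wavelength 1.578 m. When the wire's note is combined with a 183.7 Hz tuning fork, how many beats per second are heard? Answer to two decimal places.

3.79 Hz

Source frequency f = v/λ = 283.9/1.578 = 179.9113 Hz.
f_beat = |179.9113 − 183.7| = 3.79 Hz.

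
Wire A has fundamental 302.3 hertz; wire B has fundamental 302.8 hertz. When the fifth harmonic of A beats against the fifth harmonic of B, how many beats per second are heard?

2.5 Hz

Fifth harmonic of the first: 5·302.3 = 1511.5 Hz.
Fifth harmonic of the second: 5·302.8 = 1514.0 Hz.
f_beat = |1511.5 − 1514.0| = 2.5 Hz.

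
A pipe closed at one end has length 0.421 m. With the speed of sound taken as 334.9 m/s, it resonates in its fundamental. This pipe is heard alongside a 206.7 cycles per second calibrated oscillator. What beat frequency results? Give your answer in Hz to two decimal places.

7.83 Hz

Closed pipe (odd harmonics): f_n = n·v/(4L) = 1·334.9/(4·0.421) = 198.8717 Hz.
f_beat = |198.8717 − 206.7| = 7.83 Hz.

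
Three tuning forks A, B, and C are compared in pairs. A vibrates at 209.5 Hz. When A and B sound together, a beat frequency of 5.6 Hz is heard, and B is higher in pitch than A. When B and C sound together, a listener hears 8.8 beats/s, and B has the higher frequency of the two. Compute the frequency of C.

B is above A, so f_B = 209.5 + 5.6 = 215.1 Hz.
C is below B, so f_C = 215.1 − 8.8 = 206.3 Hz.

206.3 Hz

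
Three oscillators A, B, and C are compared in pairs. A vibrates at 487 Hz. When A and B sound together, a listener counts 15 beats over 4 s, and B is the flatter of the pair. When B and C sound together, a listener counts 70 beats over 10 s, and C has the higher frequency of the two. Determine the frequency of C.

490.25 Hz

A–B: Beat frequency = 15/4 = 3.75 Hz.
B is below A, so f_B = 487 − 3.75 = 483.25 Hz.
B–C: Beat frequency = 70/10 = 7 Hz.
C is above B, so f_C = 483.25 + 7 = 490.25 Hz.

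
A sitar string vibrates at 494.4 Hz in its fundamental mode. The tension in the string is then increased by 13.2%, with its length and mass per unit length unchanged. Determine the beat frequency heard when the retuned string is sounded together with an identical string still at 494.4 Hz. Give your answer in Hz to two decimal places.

31.62 Hz

For a string, f ∝ √T, so the new frequency is 494.4·√1.132 = 526.0193 Hz.
f_beat = |526.0193 − 494.4| = 31.62 Hz.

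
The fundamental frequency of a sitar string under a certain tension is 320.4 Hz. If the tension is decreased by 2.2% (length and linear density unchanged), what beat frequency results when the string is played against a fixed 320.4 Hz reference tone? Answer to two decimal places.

For a string, f ∝ √T, so the new frequency is 320.4·√0.978 = 316.8560 Hz.
f_beat = |316.8560 − 320.4| = 3.54 Hz.

3.54 Hz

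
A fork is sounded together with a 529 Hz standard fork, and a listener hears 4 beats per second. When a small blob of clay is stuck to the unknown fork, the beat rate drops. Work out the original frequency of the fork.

|f − 529| = 4, so the fork was at either 525 Hz or 533 Hz.
Adding mass to a fork lowers its frequency; the adjustment lowers the fork's frequency.
The beat rate fell, so the adjustment moved the fork toward 529 Hz — it must have started above the reference.

533 Hz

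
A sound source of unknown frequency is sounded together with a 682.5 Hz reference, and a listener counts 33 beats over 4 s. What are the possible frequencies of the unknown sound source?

674.25 Hz or 690.75 Hz

Beat frequency = 33/4 = 8.25 Hz.
|f − 682.5| = 8.25, so f = 682.5 ± 8.25.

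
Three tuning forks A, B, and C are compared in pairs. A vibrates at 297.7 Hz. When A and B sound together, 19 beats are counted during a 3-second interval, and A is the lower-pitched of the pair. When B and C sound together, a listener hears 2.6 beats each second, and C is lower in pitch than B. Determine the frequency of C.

301.4333 Hz

A–B: Beat frequency = 19/3 = 6.3333 Hz.
B is above A, so f_B = 297.7 + 6.3333 = 304.0333 Hz.
C is below B, so f_C = 304.0333 − 2.6 = 301.4333 Hz.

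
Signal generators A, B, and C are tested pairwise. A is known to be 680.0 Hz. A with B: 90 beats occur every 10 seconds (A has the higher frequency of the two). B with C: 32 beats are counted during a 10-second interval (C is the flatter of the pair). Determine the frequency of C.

A–B: Beat frequency = 90/10 = 9 Hz.
B is below A, so f_B = 680.0 − 9 = 671 Hz.
B–C: Beat frequency = 32/10 = 3.2 Hz.
C is below B, so f_C = 671 − 3.2 = 667.8 Hz.

667.8 Hz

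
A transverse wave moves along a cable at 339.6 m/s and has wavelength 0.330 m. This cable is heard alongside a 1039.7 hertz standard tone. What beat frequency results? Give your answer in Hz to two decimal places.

10.61 Hz

Source frequency f = v/λ = 339.6/0.330 = 1029.0909 Hz.
f_beat = |1029.0909 − 1039.7| = 10.61 Hz.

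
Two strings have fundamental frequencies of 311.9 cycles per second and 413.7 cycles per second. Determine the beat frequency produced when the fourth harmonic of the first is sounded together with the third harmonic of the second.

Fourth harmonic of the first: 4·311.9 = 1247.6 Hz.
Third harmonic of the second: 3·413.7 = 1241.1 Hz.
f_beat = |1247.6 − 1241.1| = 6.5 Hz.

6.5 Hz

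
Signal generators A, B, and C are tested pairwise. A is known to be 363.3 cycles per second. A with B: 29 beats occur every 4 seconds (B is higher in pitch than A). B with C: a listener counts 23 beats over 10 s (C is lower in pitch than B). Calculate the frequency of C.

368.25 Hz

A–B: Beat frequency = 29/4 = 7.25 Hz.
B is above A, so f_B = 363.3 + 7.25 = 370.55 Hz.
B–C: Beat frequency = 23/10 = 2.3 Hz.
C is below B, so f_C = 370.55 − 2.3 = 368.25 Hz.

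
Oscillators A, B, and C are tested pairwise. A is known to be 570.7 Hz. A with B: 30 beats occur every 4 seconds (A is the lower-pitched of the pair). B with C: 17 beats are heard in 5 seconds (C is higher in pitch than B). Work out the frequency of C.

581.6 Hz

A–B: Beat frequency = 30/4 = 7.5 Hz.
B is above A, so f_B = 570.7 + 7.5 = 578.2 Hz.
B–C: Beat frequency = 17/5 = 3.4 Hz.
C is above B, so f_C = 578.2 + 3.4 = 581.6 Hz.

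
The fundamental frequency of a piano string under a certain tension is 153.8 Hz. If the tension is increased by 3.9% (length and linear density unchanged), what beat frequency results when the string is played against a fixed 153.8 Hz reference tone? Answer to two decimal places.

For a string, f ∝ √T, so the new frequency is 153.8·√1.039 = 156.7704 Hz.
f_beat = |156.7704 − 153.8| = 2.97 Hz.

2.97 Hz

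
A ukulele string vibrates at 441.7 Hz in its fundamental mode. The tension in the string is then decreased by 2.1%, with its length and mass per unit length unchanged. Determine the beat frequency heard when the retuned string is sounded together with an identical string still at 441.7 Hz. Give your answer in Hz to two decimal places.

For a string, f ∝ √T, so the new frequency is 441.7·√0.979 = 437.0375 Hz.
f_beat = |437.0375 − 441.7| = 4.66 Hz.

4.66 Hz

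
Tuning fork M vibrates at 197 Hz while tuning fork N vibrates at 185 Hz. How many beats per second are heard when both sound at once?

12 Hz

The beat frequency equals the magnitude of the frequency difference.
|197 − 185| = 12 Hz.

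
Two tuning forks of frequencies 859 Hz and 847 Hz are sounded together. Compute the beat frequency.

The beat frequency equals the magnitude of the frequency difference.
|859 − 847| = 12 Hz.

12 Hz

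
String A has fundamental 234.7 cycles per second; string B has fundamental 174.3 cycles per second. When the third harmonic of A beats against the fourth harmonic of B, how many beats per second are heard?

Third harmonic of the first: 3·234.7 = 704.1 Hz.
Fourth harmonic of the second: 4·174.3 = 697.2 Hz.
f_beat = |704.1 − 697.2| = 6.9 Hz.

6.9 Hz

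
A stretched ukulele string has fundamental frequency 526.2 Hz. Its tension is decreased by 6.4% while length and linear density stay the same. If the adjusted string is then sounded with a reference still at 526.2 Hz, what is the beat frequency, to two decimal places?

For a string, f ∝ √T, so the new frequency is 526.2·√0.936 = 509.0832 Hz.
f_beat = |509.0832 − 526.2| = 17.12 Hz.

17.12 Hz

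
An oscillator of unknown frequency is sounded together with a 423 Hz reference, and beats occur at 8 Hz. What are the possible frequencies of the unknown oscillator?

415 Hz or 431 Hz

|f − 423| = 8, so f = 423 ± 8.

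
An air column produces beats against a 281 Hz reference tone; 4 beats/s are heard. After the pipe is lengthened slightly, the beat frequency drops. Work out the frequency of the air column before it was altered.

|f − 281| = 4, so the air column was at either 277 Hz or 285 Hz.
A longer pipe has a lower fundamental; the adjustment lowers the air column's frequency.
The beat rate fell, so the adjustment moved the air column toward 281 Hz — it must have started above the reference.

285 Hz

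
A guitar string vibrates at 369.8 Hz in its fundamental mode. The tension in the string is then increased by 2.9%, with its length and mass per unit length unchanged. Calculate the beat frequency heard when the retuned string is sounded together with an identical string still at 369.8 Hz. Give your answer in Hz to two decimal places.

5.32 Hz

For a string, f ∝ √T, so the new frequency is 369.8·√1.029 = 375.1238 Hz.
f_beat = |375.1238 − 369.8| = 5.32 Hz.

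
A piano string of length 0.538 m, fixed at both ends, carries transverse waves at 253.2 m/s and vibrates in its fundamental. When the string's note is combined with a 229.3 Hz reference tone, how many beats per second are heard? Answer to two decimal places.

For a string fixed at both ends, f_n = n·v/(2L) = 1·253.2/(2·0.538) = 235.3160 Hz.
f_beat = |235.3160 − 229.3| = 6.02 Hz.

6.02 Hz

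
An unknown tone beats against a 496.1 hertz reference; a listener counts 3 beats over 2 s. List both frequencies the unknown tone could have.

494.6 Hz or 497.6 Hz

Beat frequency = 3/2 = 1.5 Hz.
|f − 496.1| = 1.5, so f = 496.1 ± 1.5.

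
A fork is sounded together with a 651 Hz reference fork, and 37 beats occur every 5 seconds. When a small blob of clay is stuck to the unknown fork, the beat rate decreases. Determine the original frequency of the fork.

Beat frequency = 37/5 = 7.4 Hz.
|f − 651| = 7.4, so the fork was at either 643.6 Hz or 658.4 Hz.
Adding mass to a fork lowers its frequency; the adjustment lowers the fork's frequency.
The beat rate fell, so the adjustment moved the fork toward 651 Hz — it must have started above the reference.

658.4 Hz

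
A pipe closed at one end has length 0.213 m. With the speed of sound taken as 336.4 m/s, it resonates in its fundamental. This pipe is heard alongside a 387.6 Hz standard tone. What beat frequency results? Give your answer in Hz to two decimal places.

7.24 Hz

Closed pipe (odd harmonics): f_n = n·v/(4L) = 1·336.4/(4·0.213) = 394.8357 Hz.
f_beat = |394.8357 − 387.6| = 7.24 Hz.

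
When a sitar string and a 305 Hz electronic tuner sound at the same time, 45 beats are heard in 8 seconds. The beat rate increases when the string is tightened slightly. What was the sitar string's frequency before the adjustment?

310.625 Hz

Beat frequency = 45/8 = 5.625 Hz.
|f − 305| = 5.625, so the sitar string was at either 299.375 Hz or 310.625 Hz.
Increasing tension raises a string's frequency; the adjustment raises the sitar string's frequency.
The beat rate rose, so the adjustment moved the sitar string further from 305 Hz — it was already above the reference.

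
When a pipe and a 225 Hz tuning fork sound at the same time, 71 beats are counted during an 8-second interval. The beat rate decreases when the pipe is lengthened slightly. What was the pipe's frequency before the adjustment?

Beat frequency = 71/8 = 8.875 Hz.
|f − 225| = 8.875, so the pipe was at either 216.125 Hz or 233.875 Hz.
A longer pipe has a lower fundamental; the adjustment lowers the pipe's frequency.
The beat rate fell, so the adjustment moved the pipe toward 225 Hz — it must have started above the reference.

233.875 Hz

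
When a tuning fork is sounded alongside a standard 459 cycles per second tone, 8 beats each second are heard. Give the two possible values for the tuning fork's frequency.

451 Hz or 467 Hz

|f − 459| = 8, so f = 459 ± 8.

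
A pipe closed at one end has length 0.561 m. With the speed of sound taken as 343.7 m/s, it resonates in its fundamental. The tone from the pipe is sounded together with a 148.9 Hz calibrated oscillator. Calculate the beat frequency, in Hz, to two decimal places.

4.26 Hz

Closed pipe (odd harmonics): f_n = n·v/(4L) = 1·343.7/(4·0.561) = 153.1640 Hz.
f_beat = |153.1640 − 148.9| = 4.26 Hz.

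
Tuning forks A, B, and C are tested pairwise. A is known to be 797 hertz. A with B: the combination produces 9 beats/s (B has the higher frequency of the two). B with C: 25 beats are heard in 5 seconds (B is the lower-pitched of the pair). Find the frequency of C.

B is above A, so f_B = 797 + 9 = 806 Hz.
B–C: Beat frequency = 25/5 = 5 Hz.
C is above B, so f_C = 806 + 5 = 811 Hz.

811 Hz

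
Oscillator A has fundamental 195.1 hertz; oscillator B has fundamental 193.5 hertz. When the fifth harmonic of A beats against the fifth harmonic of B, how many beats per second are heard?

8.0 Hz

Fifth harmonic of the first: 5·195.1 = 975.5 Hz.
Fifth harmonic of the second: 5·193.5 = 967.5 Hz.
f_beat = |975.5 − 967.5| = 8.0 Hz.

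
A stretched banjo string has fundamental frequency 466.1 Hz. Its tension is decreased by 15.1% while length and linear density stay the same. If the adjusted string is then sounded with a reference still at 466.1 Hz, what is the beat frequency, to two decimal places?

For a string, f ∝ √T, so the new frequency is 466.1·√0.849 = 429.4701 Hz.
f_beat = |429.4701 − 466.1| = 36.63 Hz.

36.63 Hz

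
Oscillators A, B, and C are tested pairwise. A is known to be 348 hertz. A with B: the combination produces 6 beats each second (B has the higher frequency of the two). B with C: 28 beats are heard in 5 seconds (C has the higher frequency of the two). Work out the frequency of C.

359.6 Hz

B is above A, so f_B = 348 + 6 = 354 Hz.
B–C: Beat frequency = 28/5 = 5.6 Hz.
C is above B, so f_C = 354 + 5.6 = 359.6 Hz.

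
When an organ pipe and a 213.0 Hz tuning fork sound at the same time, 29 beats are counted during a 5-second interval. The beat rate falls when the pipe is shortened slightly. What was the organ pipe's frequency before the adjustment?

207.2 Hz

Beat frequency = 29/5 = 5.8 Hz.
|f − 213.0| = 5.8, so the organ pipe was at either 207.2 Hz or 218.8 Hz.
A shorter pipe has a higher fundamental; the adjustment raises the organ pipe's frequency.
The beat rate fell, so the adjustment moved the organ pipe toward 213.0 Hz — it must have started below the reference.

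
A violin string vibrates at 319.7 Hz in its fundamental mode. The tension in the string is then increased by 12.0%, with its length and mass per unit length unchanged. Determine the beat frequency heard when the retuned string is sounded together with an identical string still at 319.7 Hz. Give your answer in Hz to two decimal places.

For a string, f ∝ √T, so the new frequency is 319.7·√1.120 = 338.3387 Hz.
f_beat = |338.3387 − 319.7| = 18.64 Hz.

18.64 Hz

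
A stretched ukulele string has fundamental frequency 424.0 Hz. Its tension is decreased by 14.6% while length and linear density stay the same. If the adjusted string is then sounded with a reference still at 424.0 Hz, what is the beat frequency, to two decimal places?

32.17 Hz

For a string, f ∝ √T, so the new frequency is 424.0·√0.854 = 391.8274 Hz.
f_beat = |391.8274 − 424.0| = 32.17 Hz.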